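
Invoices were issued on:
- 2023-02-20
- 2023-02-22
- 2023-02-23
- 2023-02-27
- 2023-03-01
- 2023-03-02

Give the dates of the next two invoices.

2023-03-06, 2023-03-08

Every event lands on a Monday or Wednesday or Thursday (gaps cycle 2, 1, 4, 2, 1).
So the schedule is: every Monday, Wednesday and Thursday.
Next Monday: 2023-03-06.
Next Wednesday: 2023-03-08.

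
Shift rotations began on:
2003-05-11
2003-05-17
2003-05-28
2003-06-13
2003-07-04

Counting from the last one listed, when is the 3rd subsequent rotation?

2003-10-05

The spacing grows by 5 each time: 6, 11, 16, 21 days.
Next gap: 26 days. 2003-07-04 + 26 days = 2003-07-30.
Next gap: 31 days. 2003-07-30 + 31 days = 2003-08-30.
Next gap: 36 days. 2003-08-30 + 36 days = 2003-10-05.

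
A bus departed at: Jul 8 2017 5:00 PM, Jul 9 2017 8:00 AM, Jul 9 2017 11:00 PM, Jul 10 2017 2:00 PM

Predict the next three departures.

Gaps: 15, 15, 15 hours — each event is 15 hours after the previous one.
Jul 10 2017 2:00 PM + 15 h = Jul 11 2017 5:00 AM.
Jul 11 2017 5:00 AM + 15 h = Jul 11 2017 8:00 PM.
Jul 11 2017 8:00 PM + 15 h = Jul 12 2017 11:00 AM.

Jul 11 2017 5:00 AM, Jul 11 2017 8:00 PM, Jul 12 2017 11:00 AM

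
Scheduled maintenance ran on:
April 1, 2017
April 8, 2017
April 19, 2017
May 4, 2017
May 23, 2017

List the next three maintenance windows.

June 15, 2017; July 12, 2017; August 12, 2017

Gaps: 7, 11, 15, 19 days — each gap is 4 larger than the previous one.
Next gap: 23 days. May 23, 2017 + 23 days = June 15, 2017.
Next gap: 27 days. June 15, 2017 + 27 days = July 12, 2017.
Next gap: 31 days. July 12, 2017 + 31 days = August 12, 2017.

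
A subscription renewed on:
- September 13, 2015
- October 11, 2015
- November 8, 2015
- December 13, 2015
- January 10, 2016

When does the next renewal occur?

February 14, 2016

These are Sundays at 28- or 35-day spacing (28, 28, 35, 28).
The pattern: 2nd Sunday of the month.
February 2016 — 2nd Sunday is February 14, 2016.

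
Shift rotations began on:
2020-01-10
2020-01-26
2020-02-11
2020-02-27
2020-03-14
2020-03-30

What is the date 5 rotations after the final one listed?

2020-06-18

Gaps between consecutive events: 16, 16, 16, 16, 16 days — a constant 16-day interval.
2020-03-30 + 16 days = 2020-04-15.
2020-04-15 + 16 days = 2020-05-01.
2020-05-01 + 16 days = 2020-05-17.
2020-05-17 + 16 days = 2020-06-02.
2020-06-02 + 16 days = 2020-06-18.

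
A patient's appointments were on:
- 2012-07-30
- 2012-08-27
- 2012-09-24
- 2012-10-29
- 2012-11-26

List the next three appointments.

Every date is a Monday; gaps 28, 28, 35, 28 days.
Each is the last Monday of its month (at least one falls on the 29th or later, ruling out '4th Monday').
Last Monday of December 2012: 2012-12-31.
Last Monday of January 2013: 2013-01-28.
February 2013 ends with Monday 2013-02-25.

2012-12-31, 2013-01-28, 2013-02-25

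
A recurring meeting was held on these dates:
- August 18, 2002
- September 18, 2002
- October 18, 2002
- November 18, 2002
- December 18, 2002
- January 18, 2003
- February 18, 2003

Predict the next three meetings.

Gaps: 31, 30, 31, 30, 31, 31 days — not constant. Every event is on the 18th of the month.
Pattern: the 18th of each month.
March 2003: March 18, 2003.
Next: April 2003 → April 18, 2003.
May 2003: May 18, 2003.

March 18, 2003; April 18, 2003; May 18, 2003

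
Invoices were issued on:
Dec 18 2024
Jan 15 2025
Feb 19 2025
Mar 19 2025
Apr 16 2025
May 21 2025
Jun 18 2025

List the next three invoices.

Jul 16 2025, Aug 20 2025, Sep 17 2025

These are Wednesdays at 28- or 35-day spacing (28, 35, 28, 28, 35, 28).
The pattern: 3rd Wednesday of the month.
3rd Wednesday of July 2025: Jul 16 2025.
3rd Wednesday of August 2025: Aug 20 2025.
3rd Wednesday of September 2025: Sep 17 2025.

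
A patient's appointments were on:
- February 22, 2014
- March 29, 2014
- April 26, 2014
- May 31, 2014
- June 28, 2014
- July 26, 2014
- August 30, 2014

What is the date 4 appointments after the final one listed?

All Saturdays; the gaps (35, 28, 35, 28, 28, 35) vary with month length.
This is the last Saturday of each month.
September 2014 ends with Saturday September 27, 2014.
Last Saturday of October 2014: October 25, 2014.
Last Saturday of November 2014: November 29, 2014.
Last Saturday of December 2014: December 27, 2014.

December 27, 2014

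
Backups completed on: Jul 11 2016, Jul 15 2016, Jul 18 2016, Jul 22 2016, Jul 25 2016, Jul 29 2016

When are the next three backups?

Every event lands on a Monday or Friday (gaps cycle 4, 3, 4, 3, 4).
So the schedule is: every Monday and Friday.
The following Monday is Aug 1 2016.
The following Friday is Aug 5 2016.
The following Monday is Aug 8 2016.

Aug 1 2016, Aug 5 2016, Aug 8 2016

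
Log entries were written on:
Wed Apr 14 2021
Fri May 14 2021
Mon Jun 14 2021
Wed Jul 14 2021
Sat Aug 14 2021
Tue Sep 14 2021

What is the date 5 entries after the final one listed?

Mon Feb 14 2022

The day-of-month is always 14 (30, 31, 30, 31, 31 days between events).
So this recurs on the 14th of each month.
October 2021: Thu Oct 14 2021.
Next: November 2021 → Sun Nov 14 2021.
Next: December 2021 → Tue Dec 14 2021.
January 2022: Fri Jan 14 2022.
February 2022: Mon Feb 14 2022.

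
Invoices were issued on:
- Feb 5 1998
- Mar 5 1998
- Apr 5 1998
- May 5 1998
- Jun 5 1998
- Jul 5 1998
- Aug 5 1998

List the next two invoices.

Sep 5 1998, Oct 5 1998

Gaps: 28, 31, 30, 31, 30, 31 days — not constant. Every event is on the 5th of the month.
Pattern: the 5th of each month.
Next: September 1998 → Sep 5 1998.
October 1998: Oct 5 1998.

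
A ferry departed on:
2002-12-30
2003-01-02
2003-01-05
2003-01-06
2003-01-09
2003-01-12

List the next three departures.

2003-01-13, 2003-01-16, 2003-01-19

Every event lands on a Monday or Thursday or Sunday (gaps cycle 3, 3, 1, 3, 3).
So the schedule is: every Monday, Thursday and Sunday.
The following Monday is 2003-01-13.
The following Thursday is 2003-01-16.
Next Sunday: 2003-01-19.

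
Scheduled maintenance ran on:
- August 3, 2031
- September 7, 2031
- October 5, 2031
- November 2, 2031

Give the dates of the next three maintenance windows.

All dates are Sundays, 35, 28, 28 days apart.
Specifically, the 1st Sunday of each month.
December 2031 — 1st Sunday is December 7, 2031.
January 2032 — 1st Sunday is January 4, 2032.
1st Sunday of February 2032: February 1, 2032.

December 7, 2031; January 4, 2032; February 1, 2032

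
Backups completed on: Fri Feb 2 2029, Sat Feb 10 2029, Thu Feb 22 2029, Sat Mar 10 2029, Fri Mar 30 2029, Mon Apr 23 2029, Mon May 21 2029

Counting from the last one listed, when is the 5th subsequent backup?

Fri Dec 7 2029

Gaps: 8, 12, 16, 20, 24, 28 days — each gap is 4 larger than the previous one.
Next gap: 32 days. Mon May 21 2029 + 32 days = Fri Jun 22 2029.
Next gap: 36 days. Fri Jun 22 2029 + 36 days = Sat Jul 28 2029.
Next gap: 40 days. Sat Jul 28 2029 + 40 days = Thu Sep 6 2029.
Next gap: 44 days. Thu Sep 6 2029 + 44 days = Sat Oct 20 2029.
Next gap: 48 days. Sat Oct 20 2029 + 48 days = Fri Dec 7 2029.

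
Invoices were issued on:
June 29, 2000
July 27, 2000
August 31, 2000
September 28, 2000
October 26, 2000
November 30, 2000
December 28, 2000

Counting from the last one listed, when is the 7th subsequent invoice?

These are Thursdays with 28, 35, 28, 28, 35, 28-day gaps.
Each is the final Thursday of its month — June 29, 2000 is past the 28th, so '4th Thursday' doesn't fit.
Last Thursday of January 2001: January 25, 2001.
Last Thursday of February 2001: February 22, 2001.
Last Thursday of March 2001: March 29, 2001.
April 2001 ends with Thursday April 26, 2001.
May 2001 ends with Thursday May 31, 2001.
June 2001 ends with Thursday June 28, 2001.
July 2001 ends with Thursday July 26, 2001.

July 26, 2001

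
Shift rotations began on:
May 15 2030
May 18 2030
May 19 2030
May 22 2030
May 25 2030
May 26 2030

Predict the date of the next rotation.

Gaps: 3, 1, 3, 3, 1 days — not constant, but cyclic with period 3.
The events fall on every Wednesday, Saturday and Sunday.
The following Wednesday is May 29 2030.

May 29 2030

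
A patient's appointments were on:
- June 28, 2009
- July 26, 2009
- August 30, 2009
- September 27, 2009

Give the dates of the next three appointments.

These are Sundays with 28, 35, 28-day gaps.
Each is the final Sunday of its month — August 30, 2009 is past the 28th, so '4th Sunday' doesn't fit.
Last Sunday of October 2009: October 25, 2009.
November 2009 ends with Sunday November 29, 2009.
Last Sunday of December 2009: December 27, 2009.

October 25, 2009; November 29, 2009; December 27, 2009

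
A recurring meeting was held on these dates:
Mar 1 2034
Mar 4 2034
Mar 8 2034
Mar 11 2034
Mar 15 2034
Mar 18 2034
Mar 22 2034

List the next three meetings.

Mar 25 2034, Mar 29 2034, Apr 1 2034

Gaps: 3, 4, 3, 4, 3, 4 days — not constant, but cyclic with period 2.
The events fall on every Wednesday and Saturday.
Next Saturday: Mar 25 2034.
The following Wednesday is Mar 29 2034.
Next Saturday: Apr 1 2034.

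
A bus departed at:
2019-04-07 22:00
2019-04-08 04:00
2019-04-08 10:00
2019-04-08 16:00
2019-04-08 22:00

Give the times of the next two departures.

2019-04-09 04:00, 2019-04-09 10:00

Gaps: 6, 6, 6, 6 hours — each event is 6 hours after the previous one.
2019-04-08 22:00 + 6 h = 2019-04-09 04:00.
2019-04-09 04:00 + 6 h = 2019-04-09 10:00.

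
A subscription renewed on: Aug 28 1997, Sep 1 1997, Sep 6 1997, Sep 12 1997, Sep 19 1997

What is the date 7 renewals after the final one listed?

Dec 5 1997

Gaps: 4, 5, 6, 7 days — each gap is 1 larger than the previous one.
Next gap: 8 days. Sep 19 1997 + 8 days = Sep 27 1997.
Next gap: 9 days. Sep 27 1997 + 9 days = Oct 6 1997.
Next gap: 10 days. Oct 6 1997 + 10 days = Oct 16 1997.
Next gap: 11 days. Oct 16 1997 + 11 days = Oct 27 1997.
Next gap: 12 days. Oct 27 1997 + 12 days = Nov 8 1997.
Next gap: 13 days. Nov 8 1997 + 13 days = Nov 21 1997.
Next gap: 14 days. Nov 21 1997 + 14 days = Dec 5 1997.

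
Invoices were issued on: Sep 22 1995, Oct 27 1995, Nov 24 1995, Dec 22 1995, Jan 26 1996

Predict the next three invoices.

Feb 23 1996, Mar 22 1996, Apr 26 1996

These are Fridays at 28- or 35-day spacing (35, 28, 28, 35).
The pattern: 4th Friday of the month.
4th Friday of February 1996: Feb 23 1996.
4th Friday of March 1996: Mar 22 1996.
April 1996 — 4th Friday is Apr 26 1996.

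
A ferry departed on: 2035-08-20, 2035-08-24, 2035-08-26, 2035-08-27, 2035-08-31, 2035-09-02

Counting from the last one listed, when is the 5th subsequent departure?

Gaps: 4, 2, 1, 4, 2 days — not constant, but cyclic with period 3.
The events fall on every Monday, Friday and Sunday.
Next Monday: 2035-09-03.
Next Friday: 2035-09-07.
The following Sunday is 2035-09-09.
Next Monday: 2035-09-10.
The following Friday is 2035-09-14.

2035-09-14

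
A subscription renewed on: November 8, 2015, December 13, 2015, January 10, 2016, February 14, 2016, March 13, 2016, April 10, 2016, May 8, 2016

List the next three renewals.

June 12, 2016; July 10, 2016; August 14, 2016

All dates are Sundays, 35, 28, 35, 28, 28, 28 days apart.
Specifically, the 2nd Sunday of each month.
2nd Sunday of June 2016: June 12, 2016.
2nd Sunday of July 2016: July 10, 2016.
2nd Sunday of August 2016: August 14, 2016.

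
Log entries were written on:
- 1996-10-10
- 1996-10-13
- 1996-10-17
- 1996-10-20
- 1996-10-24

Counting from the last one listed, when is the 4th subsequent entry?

1996-11-07

Every event lands on a Thursday or Sunday (gaps cycle 3, 4, 3, 4).
So the schedule is: every Thursday and Sunday.
Next Sunday: 1996-10-27.
The following Thursday is 1996-10-31.
Next Sunday: 1996-11-03.
The following Thursday is 1996-11-07.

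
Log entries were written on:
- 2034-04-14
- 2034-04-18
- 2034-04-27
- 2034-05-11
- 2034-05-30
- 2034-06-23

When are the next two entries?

The spacing grows by 5 each time: 4, 9, 14, 19, 24 days.
Next gap: 29 days. 2034-06-23 + 29 days = 2034-07-22.
Next gap: 34 days. 2034-07-22 + 34 days = 2034-08-25.

2034-07-22, 2034-08-25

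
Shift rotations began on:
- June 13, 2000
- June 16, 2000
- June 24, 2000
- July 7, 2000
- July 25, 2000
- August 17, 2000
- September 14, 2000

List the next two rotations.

The spacing grows by 5 each time: 3, 8, 13, 18, 23, 28 days.
Next gap: 33 days. September 14, 2000 + 33 days = October 17, 2000.
Next gap: 38 days. October 17, 2000 + 38 days = November 24, 2000.

October 17, 2000; November 24, 2000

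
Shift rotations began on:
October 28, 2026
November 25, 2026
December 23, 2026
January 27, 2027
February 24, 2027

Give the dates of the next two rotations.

March 24, 2027; April 28, 2027

These are Wednesdays at 28- or 35-day spacing (28, 28, 35, 28).
The pattern: 4th Wednesday of the month.
March 2027 — 4th Wednesday is March 24, 2027.
April 2027 — 4th Wednesday is April 28, 2027.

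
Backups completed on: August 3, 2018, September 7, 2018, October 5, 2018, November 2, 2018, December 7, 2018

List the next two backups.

All dates are Fridays, 35, 28, 28, 35 days apart.
Specifically, the 1st Friday of each month.
January 2019 — 1st Friday is January 4, 2019.
1st Friday of February 2019: February 1, 2019.

January 4, 2019; February 1, 2019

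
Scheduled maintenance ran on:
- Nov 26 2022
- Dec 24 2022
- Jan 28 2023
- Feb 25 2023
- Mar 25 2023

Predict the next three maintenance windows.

All dates are Saturdays, 28, 35, 28, 28 days apart.
Specifically, the 4th Saturday of each month.
April 2023 — 4th Saturday is Apr 22 2023.
May 2023 — 4th Saturday is May 27 2023.
June 2023 — 4th Saturday is Jun 24 2023.

Apr 22 2023, May 27 2023, Jun 24 2023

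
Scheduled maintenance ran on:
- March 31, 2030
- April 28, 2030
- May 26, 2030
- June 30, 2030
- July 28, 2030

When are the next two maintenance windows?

August 25, 2030; September 29, 2030

These are Sundays with 28, 28, 35, 28-day gaps.
Each is the final Sunday of its month — March 31, 2030 is past the 28th, so '4th Sunday' doesn't fit.
Last Sunday of August 2030: August 25, 2030.
Last Sunday of September 2030: September 29, 2030.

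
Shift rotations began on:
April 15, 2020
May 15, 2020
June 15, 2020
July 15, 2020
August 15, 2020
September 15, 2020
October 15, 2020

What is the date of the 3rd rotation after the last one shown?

The day-of-month is always 15 (30, 31, 30, 31, 31, 30 days between events).
So this recurs on the 15th of each month.
Next: November 2020 → November 15, 2020.
December 2020: December 15, 2020.
January 2021: January 15, 2021.

January 15, 2021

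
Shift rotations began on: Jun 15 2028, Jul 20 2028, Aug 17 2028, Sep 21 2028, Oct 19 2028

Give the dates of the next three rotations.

Nov 16 2028, Dec 21 2028, Jan 18 2029

These are Thursdays at 28- or 35-day spacing (35, 28, 35, 28).
The pattern: 3rd Thursday of the month.
November 2028 — 3rd Thursday is Nov 16 2028.
3rd Thursday of December 2028: Dec 21 2028.
3rd Thursday of January 2029: Jan 18 2029.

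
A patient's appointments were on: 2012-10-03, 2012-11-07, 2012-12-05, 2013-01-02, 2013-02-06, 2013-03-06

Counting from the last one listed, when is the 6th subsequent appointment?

2013-09-04

All dates are Wednesdays, 35, 28, 28, 35, 28 days apart.
Specifically, the 1st Wednesday of each month.
1st Wednesday of April 2013: 2013-04-03.
May 2013 — 1st Wednesday is 2013-05-01.
1st Wednesday of June 2013: 2013-06-05.
1st Wednesday of July 2013: 2013-07-03.
1st Wednesday of August 2013: 2013-08-07.
1st Wednesday of September 2013: 2013-09-04.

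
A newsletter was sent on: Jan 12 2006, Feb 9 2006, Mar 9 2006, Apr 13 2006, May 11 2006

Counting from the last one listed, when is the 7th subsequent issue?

Dec 14 2006

All dates are Thursdays, 28, 28, 35, 28 days apart.
Specifically, the 2nd Thursday of each month.
June 2006 — 2nd Thursday is Jun 8 2006.
2nd Thursday of July 2006: Jul 13 2006.
August 2006 — 2nd Thursday is Aug 10 2006.
2nd Thursday of September 2006: Sep 14 2006.
October 2006 — 2nd Thursday is Oct 12 2006.
November 2006 — 2nd Thursday is Nov 9 2006.
December 2006 — 2nd Thursday is Dec 14 2006.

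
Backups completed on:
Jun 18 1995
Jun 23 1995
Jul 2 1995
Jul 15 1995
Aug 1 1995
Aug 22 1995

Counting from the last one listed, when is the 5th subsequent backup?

Gaps: 5, 9, 13, 17, 21 days — each gap is 4 larger than the previous one.
Next gap: 25 days. Aug 22 1995 + 25 days = Sep 16 1995.
Next gap: 29 days. Sep 16 1995 + 29 days = Oct 15 1995.
Next gap: 33 days. Oct 15 1995 + 33 days = Nov 17 1995.
Next gap: 37 days. Nov 17 1995 + 37 days = Dec 24 1995.
Next gap: 41 days. Dec 24 1995 + 41 days = Feb 3 1996.

Feb 3 1996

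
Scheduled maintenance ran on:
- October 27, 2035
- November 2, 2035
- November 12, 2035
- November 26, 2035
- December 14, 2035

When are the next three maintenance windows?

Gaps: 6, 10, 14, 18 days — each gap is 4 larger than the previous one.
Next gap: 22 days. December 14, 2035 + 22 days = January 5, 2036.
Next gap: 26 days. January 5, 2036 + 26 days = January 31, 2036.
Next gap: 30 days. January 31, 2036 + 30 days = March 1, 2036.

January 5, 2036; January 31, 2036; March 1, 2036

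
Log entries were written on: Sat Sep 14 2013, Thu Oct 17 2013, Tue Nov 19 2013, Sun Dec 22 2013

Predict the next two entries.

The spacing is 33, 33, 33 days — always 33 days.
Sun Dec 22 2013 + 33 days = Fri Jan 24 2014.
Fri Jan 24 2014 + 33 days = Wed Feb 26 2014.

Fri Jan 24 2014, Wed Feb 26 2014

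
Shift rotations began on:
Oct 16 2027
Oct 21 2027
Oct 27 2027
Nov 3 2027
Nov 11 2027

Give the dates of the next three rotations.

Nov 20 2027, Nov 30 2027, Dec 11 2027

The spacing grows by 1 each time: 5, 6, 7, 8 days.
Next gap: 9 days. Nov 11 2027 + 9 days = Nov 20 2027.
Next gap: 10 days. Nov 20 2027 + 10 days = Nov 30 2027.
Next gap: 11 days. Nov 30 2027 + 11 days = Dec 11 2027.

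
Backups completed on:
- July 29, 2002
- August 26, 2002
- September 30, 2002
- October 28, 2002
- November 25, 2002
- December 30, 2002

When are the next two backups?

January 27, 2003; February 24, 2003

Every date is a Monday; gaps 28, 35, 28, 28, 35 days.
Each is the last Monday of its month (at least one falls on the 29th or later, ruling out '4th Monday').
January 2003 ends with Monday January 27, 2003.
February 2003 ends with Monday February 24, 2003.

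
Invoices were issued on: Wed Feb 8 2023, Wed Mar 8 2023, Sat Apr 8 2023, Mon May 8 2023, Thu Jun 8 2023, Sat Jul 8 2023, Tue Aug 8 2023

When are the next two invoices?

Each date is the 8th; the gaps (28, 31, 30, 31, 30, 31) track the month lengths.
The rule is the 8th of each month.
September 2023: Fri Sep 8 2023.
October 2023: Sun Oct 8 2023.

Fri Sep 8 2023, Sun Oct 8 2023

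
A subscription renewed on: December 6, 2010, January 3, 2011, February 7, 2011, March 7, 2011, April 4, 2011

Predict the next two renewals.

All dates are Mondays, 28, 35, 28, 28 days apart.
Specifically, the 1st Monday of each month.
May 2011 — 1st Monday is May 2, 2011.
June 2011 — 1st Monday is June 6, 2011.

May 2, 2011; June 6, 2011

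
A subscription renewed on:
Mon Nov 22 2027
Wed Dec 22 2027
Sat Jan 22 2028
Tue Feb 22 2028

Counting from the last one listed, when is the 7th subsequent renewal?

Gaps: 30, 31, 31 days — not constant. Every event is on the 22nd of the month.
Pattern: the 22nd of each month.
March 2028: Wed Mar 22 2028.
Next: April 2028 → Sat Apr 22 2028.
May 2028: Mon May 22 2028.
Next: June 2028 → Thu Jun 22 2028.
Next: July 2028 → Sat Jul 22 2028.
August 2028: Tue Aug 22 2028.
Next: September 2028 → Fri Sep 22 2028.

Fri Sep 22 2028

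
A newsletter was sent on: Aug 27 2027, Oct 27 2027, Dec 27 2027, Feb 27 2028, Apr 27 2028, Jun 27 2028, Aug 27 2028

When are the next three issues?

Oct 27 2028, Dec 27 2028, Feb 27 2029

Each date is the 27th; the gaps (61, 61, 62, 60, 61, 61) track the month lengths.
The rule is the 27th of every 2 months.
Next: October 2028 → Oct 27 2028.
Next: December 2028 → Dec 27 2028.
Next: February 2029 → Feb 27 2029.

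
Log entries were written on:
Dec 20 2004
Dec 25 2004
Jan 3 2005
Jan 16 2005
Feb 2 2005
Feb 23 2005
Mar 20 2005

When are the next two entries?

Apr 18 2005, May 21 2005

Intervals are 5, 9, 13, 17, 21, 25 days — an arithmetic progression with common difference 4.
Next gap: 29 days. Mar 20 2005 + 29 days = Apr 18 2005.
Next gap: 33 days. Apr 18 2005 + 33 days = May 21 2005.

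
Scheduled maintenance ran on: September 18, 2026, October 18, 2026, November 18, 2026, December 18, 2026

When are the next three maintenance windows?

The day-of-month is always 18 (30, 31, 30 days between events).
So this recurs on the 18th of each month.
Next: January 2027 → January 18, 2027.
Next: February 2027 → February 18, 2027.
March 2027: March 18, 2027.

January 18, 2027; February 18, 2027; March 18, 2027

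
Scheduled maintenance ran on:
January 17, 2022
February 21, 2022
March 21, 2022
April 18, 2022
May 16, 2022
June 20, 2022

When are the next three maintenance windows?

All dates are Mondays, 35, 28, 28, 28, 35 days apart.
Specifically, the 3rd Monday of each month.
July 2022 — 3rd Monday is July 18, 2022.
3rd Monday of August 2022: August 15, 2022.
September 2022 — 3rd Monday is September 19, 2022.

July 18, 2022; August 15, 2022; September 19, 2022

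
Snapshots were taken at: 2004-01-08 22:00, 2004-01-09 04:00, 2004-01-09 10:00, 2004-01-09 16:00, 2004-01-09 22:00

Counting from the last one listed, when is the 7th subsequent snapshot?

The interval is a steady 6 hours (6, 6, 6, 6).
2004-01-09 22:00 + 6 h = 2004-01-10 04:00.
2004-01-10 04:00 + 6 h = 2004-01-10 10:00.
2004-01-10 10:00 + 6 h = 2004-01-10 16:00.
2004-01-10 16:00 + 6 h = 2004-01-10 22:00.
2004-01-10 22:00 + 6 h = 2004-01-11 04:00.
2004-01-11 04:00 + 6 h = 2004-01-11 10:00.
2004-01-11 10:00 + 6 h = 2004-01-11 16:00.

2004-01-11 16:00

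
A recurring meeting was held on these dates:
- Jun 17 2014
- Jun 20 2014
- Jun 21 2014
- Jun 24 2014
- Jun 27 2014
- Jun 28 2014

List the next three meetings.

Jul 1 2014, Jul 4 2014, Jul 5 2014

Gaps: 3, 1, 3, 3, 1 days — not constant, but cyclic with period 3.
The events fall on every Tuesday, Friday and Saturday.
Next Tuesday: Jul 1 2014.
Next Friday: Jul 4 2014.
The following Saturday is Jul 5 2014.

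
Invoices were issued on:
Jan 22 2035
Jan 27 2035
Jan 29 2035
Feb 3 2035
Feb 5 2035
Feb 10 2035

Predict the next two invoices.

Every event lands on a Monday or Saturday (gaps cycle 5, 2, 5, 2, 5).
So the schedule is: every Monday and Saturday.
Next Monday: Feb 12 2035.
Next Saturday: Feb 17 2035.

Feb 12 2035, Feb 17 2035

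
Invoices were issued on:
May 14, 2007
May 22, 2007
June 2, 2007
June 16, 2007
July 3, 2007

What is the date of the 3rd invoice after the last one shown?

September 10, 2007

Intervals are 8, 11, 14, 17 days — an arithmetic progression with common difference 3.
Next gap: 20 days. July 3, 2007 + 20 days = July 23, 2007.
Next gap: 23 days. July 23, 2007 + 23 days = August 15, 2007.
Next gap: 26 days. August 15, 2007 + 26 days = September 10, 2007.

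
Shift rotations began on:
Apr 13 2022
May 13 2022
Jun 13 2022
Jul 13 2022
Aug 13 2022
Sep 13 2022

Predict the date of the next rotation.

Oct 13 2022

Gaps: 30, 31, 30, 31, 31 days — not constant. Every event is on the 13th of the month.
Pattern: the 13th of each month.
Next: October 2022 → Oct 13 2022.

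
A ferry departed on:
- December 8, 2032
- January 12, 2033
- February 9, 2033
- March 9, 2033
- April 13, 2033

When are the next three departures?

May 11, 2033; June 8, 2033; July 13, 2033

All dates are Wednesdays, 35, 28, 28, 35 days apart.
Specifically, the 2nd Wednesday of each month.
2nd Wednesday of May 2033: May 11, 2033.
2nd Wednesday of June 2033: June 8, 2033.
2nd Wednesday of July 2033: July 13, 2033.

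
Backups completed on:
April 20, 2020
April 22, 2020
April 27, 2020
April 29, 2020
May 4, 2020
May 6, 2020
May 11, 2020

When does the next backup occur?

May 13, 2020

Gaps: 2, 5, 2, 5, 2, 5 days — not constant, but cyclic with period 2.
The events fall on every Monday and Wednesday.
The following Wednesday is May 13, 2020.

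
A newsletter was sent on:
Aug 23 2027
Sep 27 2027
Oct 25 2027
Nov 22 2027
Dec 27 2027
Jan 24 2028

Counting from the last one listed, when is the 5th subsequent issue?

Jun 26 2028

These are Mondays at 28- or 35-day spacing (35, 28, 28, 35, 28).
The pattern: 4th Monday of the month.
February 2028 — 4th Monday is Feb 28 2028.
March 2028 — 4th Monday is Mar 27 2028.
4th Monday of April 2028: Apr 24 2028.
May 2028 — 4th Monday is May 22 2028.
4th Monday of June 2028: Jun 26 2028.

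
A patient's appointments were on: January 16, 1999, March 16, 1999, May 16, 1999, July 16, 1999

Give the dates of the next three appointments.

September 16, 1999; November 16, 1999; January 16, 2000

Each date is the 16th; the gaps (59, 61, 61) track the month lengths.
The rule is the 16th of every 2 months.
Next: September 1999 → September 16, 1999.
Next: November 1999 → November 16, 1999.
January 2000: January 16, 2000.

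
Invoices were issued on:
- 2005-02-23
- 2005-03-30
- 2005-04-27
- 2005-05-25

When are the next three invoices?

2005-06-29, 2005-07-27, 2005-08-31

These are Wednesdays with 35, 28, 28-day gaps.
Each is the final Wednesday of its month — 2005-03-30 is past the 28th, so '4th Wednesday' doesn't fit.
June 2005 ends with Wednesday 2005-06-29.
Last Wednesday of July 2005: 2005-07-27.
Last Wednesday of August 2005: 2005-08-31.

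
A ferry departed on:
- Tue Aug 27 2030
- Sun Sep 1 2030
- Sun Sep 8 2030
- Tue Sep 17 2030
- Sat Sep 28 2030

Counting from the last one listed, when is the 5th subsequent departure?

Sun Dec 22 2030

Gaps: 5, 7, 9, 11 days — each gap is 2 larger than the previous one.
Next gap: 13 days. Sat Sep 28 2030 + 13 days = Fri Oct 11 2030.
Next gap: 15 days. Fri Oct 11 2030 + 15 days = Sat Oct 26 2030.
Next gap: 17 days. Sat Oct 26 2030 + 17 days = Tue Nov 12 2030.
Next gap: 19 days. Tue Nov 12 2030 + 19 days = Sun Dec 1 2030.
Next gap: 21 days. Sun Dec 1 2030 + 21 days = Sun Dec 22 2030.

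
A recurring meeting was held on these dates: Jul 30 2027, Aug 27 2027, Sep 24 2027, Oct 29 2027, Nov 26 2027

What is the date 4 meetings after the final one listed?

Mar 31 2028

These are Fridays with 28, 28, 35, 28-day gaps.
Each is the final Friday of its month — Jul 30 2027 is past the 28th, so '4th Friday' doesn't fit.
December 2027 ends with Friday Dec 31 2027.
Last Friday of January 2028: Jan 28 2028.
Last Friday of February 2028: Feb 25 2028.
Last Friday of March 2028: Mar 31 2028.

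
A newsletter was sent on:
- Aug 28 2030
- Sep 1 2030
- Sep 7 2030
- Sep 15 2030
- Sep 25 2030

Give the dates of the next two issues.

Oct 7 2030, Oct 21 2030

Gaps: 4, 6, 8, 10 days — each gap is 2 larger than the previous one.
Next gap: 12 days. Sep 25 2030 + 12 days = Oct 7 2030.
Next gap: 14 days. Oct 7 2030 + 14 days = Oct 21 2030.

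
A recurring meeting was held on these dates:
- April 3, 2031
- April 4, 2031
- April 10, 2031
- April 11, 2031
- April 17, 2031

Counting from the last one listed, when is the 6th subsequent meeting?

Gaps: 1, 6, 1, 6 days — not constant, but cyclic with period 2.
The events fall on every Thursday and Friday.
Next Friday: April 18, 2031.
Next Thursday: April 24, 2031.
The following Friday is April 25, 2031.
The following Thursday is May 1, 2031.
Next Friday: May 2, 2031.
Next Thursday: May 8, 2031.

May 8, 2031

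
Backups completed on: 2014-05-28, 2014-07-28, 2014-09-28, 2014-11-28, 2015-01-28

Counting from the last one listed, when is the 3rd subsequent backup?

Each date is the 28th; the gaps (61, 62, 61, 61) track the month lengths.
The rule is the 28th of every 2 months.
March 2015: 2015-03-28.
Next: May 2015 → 2015-05-28.
Next: July 2015 → 2015-07-28.

2015-07-28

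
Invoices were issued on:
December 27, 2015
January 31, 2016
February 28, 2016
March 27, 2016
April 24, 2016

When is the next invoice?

Every date is a Sunday; gaps 35, 28, 28, 28 days.
Each is the last Sunday of its month (at least one falls on the 29th or later, ruling out '4th Sunday').
Last Sunday of May 2016: May 29, 2016.

May 29, 2016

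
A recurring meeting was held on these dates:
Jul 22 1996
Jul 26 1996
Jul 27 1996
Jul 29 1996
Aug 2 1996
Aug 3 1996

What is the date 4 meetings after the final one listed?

Aug 12 1996

Gaps: 4, 1, 2, 4, 1 days — not constant, but cyclic with period 3.
The events fall on every Monday, Friday and Saturday.
Next Monday: Aug 5 1996.
Next Friday: Aug 9 1996.
The following Saturday is Aug 10 1996.
Next Monday: Aug 12 1996.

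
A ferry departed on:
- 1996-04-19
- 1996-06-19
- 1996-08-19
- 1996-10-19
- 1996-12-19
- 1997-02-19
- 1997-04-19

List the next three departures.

1997-06-19, 1997-08-19, 1997-10-19

Gaps: 61, 61, 61, 61, 62, 59 days — not constant. Every event is on the 19th of the month.
Pattern: the 19th of every 2 months.
Next: June 1997 → 1997-06-19.
August 1997: 1997-08-19.
Next: October 1997 → 1997-10-19.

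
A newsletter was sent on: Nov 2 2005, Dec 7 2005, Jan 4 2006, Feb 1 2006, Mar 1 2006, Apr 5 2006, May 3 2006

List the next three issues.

Jun 7 2006, Jul 5 2006, Aug 2 2006

All dates are Wednesdays, 35, 28, 28, 28, 35, 28 days apart.
Specifically, the 1st Wednesday of each month.
June 2006 — 1st Wednesday is Jun 7 2006.
July 2006 — 1st Wednesday is Jul 5 2006.
August 2006 — 1st Wednesday is Aug 2 2006.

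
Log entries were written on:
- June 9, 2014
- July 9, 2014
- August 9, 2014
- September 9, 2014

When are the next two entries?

Each date is the 9th; the gaps (30, 31, 31) track the month lengths.
The rule is the 9th of each month.
October 2014: October 9, 2014.
Next: November 2014 → November 9, 2014.

October 9, 2014; November 9, 2014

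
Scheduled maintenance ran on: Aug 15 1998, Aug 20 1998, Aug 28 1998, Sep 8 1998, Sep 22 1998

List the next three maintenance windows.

Oct 9 1998, Oct 29 1998, Nov 21 1998

The spacing grows by 3 each time: 5, 8, 11, 14 days.
Next gap: 17 days. Sep 22 1998 + 17 days = Oct 9 1998.
Next gap: 20 days. Oct 9 1998 + 20 days = Oct 29 1998.
Next gap: 23 days. Oct 29 1998 + 23 days = Nov 21 1998.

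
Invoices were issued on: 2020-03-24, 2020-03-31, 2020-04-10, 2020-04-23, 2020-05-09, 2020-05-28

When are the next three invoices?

Intervals are 7, 10, 13, 16, 19 days — an arithmetic progression with common difference 3.
Next gap: 22 days. 2020-05-28 + 22 days = 2020-06-19.
Next gap: 25 days. 2020-06-19 + 25 days = 2020-07-14.
Next gap: 28 days. 2020-07-14 + 28 days = 2020-08-11.

2020-06-19, 2020-07-14, 2020-08-11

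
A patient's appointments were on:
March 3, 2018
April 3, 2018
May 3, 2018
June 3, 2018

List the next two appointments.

July 3, 2018; August 3, 2018

The day-of-month is always 3 (31, 30, 31 days between events).
So this recurs on the 3rd of each month.
July 2018: July 3, 2018.
August 2018: August 3, 2018.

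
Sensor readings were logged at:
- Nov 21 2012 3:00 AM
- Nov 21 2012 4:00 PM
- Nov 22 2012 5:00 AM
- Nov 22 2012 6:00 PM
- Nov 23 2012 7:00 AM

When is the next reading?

Nov 23 2012 8:00 PM

The interval is a steady 13 hours (13, 13, 13, 13).
Nov 23 2012 7:00 AM + 13 h = Nov 23 2012 8:00 PM.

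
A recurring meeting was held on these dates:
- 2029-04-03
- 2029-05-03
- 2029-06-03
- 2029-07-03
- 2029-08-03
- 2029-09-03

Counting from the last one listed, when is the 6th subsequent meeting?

2030-03-03

The day-of-month is always 3 (30, 31, 30, 31, 31 days between events).
So this recurs on the 3rd of each month.
Next: October 2029 → 2029-10-03.
Next: November 2029 → 2029-11-03.
Next: December 2029 → 2029-12-03.
Next: January 2030 → 2030-01-03.
Next: February 2030 → 2030-02-03.
March 2030: 2030-03-03.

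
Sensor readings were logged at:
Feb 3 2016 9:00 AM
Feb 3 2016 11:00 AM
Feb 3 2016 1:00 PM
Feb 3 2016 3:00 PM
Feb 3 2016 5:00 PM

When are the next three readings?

Gaps: 2, 2, 2, 2 hours — each event is 2 hours after the previous one.
Feb 3 2016 5:00 PM + 2 h = Feb 3 2016 7:00 PM.
Feb 3 2016 7:00 PM + 2 h = Feb 3 2016 9:00 PM.
Feb 3 2016 9:00 PM + 2 h = Feb 3 2016 11:00 PM.

Feb 3 2016 7:00 PM, Feb 3 2016 9:00 PM, Feb 3 2016 11:00 PM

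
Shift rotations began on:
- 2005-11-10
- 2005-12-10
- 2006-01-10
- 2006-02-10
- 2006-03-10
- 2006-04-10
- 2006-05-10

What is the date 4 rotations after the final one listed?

Each date is the 10th; the gaps (30, 31, 31, 28, 31, 30) track the month lengths.
The rule is the 10th of each month.
Next: June 2006 → 2006-06-10.
July 2006: 2006-07-10.
Next: August 2006 → 2006-08-10.
Next: September 2006 → 2006-09-10.

2006-09-10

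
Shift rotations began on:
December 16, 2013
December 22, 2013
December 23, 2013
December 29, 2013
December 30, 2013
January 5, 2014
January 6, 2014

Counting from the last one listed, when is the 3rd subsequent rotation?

January 19, 2014

Every event lands on a Monday or Sunday (gaps cycle 6, 1, 6, 1, 6, 1).
So the schedule is: every Monday and Sunday.
The following Sunday is January 12, 2014.
Next Monday: January 13, 2014.
Next Sunday: January 19, 2014.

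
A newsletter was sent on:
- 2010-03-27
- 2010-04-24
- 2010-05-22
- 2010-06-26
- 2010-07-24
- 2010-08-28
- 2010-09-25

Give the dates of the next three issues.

Gaps: 28, 28, 35, 28, 35, 28 days — a mix of 28 and 35. Every date is a Saturday.
Each is the 4th Saturday of its month.
October 2010 — 4th Saturday is 2010-10-23.
November 2010 — 4th Saturday is 2010-11-27.
December 2010 — 4th Saturday is 2010-12-25.

2010-10-23, 2010-11-27, 2010-12-25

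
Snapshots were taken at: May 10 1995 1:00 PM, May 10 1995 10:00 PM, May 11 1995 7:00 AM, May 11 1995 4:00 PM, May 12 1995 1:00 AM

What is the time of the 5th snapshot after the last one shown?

May 13 1995 10:00 PM

Gaps: 9, 9, 9, 9 hours — each event is 9 hours after the previous one.
May 12 1995 1:00 AM + 9 h = May 12 1995 10:00 AM.
May 12 1995 10:00 AM + 9 h = May 12 1995 7:00 PM.
May 12 1995 7:00 PM + 9 h = May 13 1995 4:00 AM.
May 13 1995 4:00 AM + 9 h = May 13 1995 1:00 PM.
May 13 1995 1:00 PM + 9 h = May 13 1995 10:00 PM.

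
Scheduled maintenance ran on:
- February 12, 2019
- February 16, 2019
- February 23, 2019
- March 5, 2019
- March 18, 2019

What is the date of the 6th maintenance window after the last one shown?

August 6, 2019

Intervals are 4, 7, 10, 13 days — an arithmetic progression with common difference 3.
Next gap: 16 days. March 18, 2019 + 16 days = April 3, 2019.
Next gap: 19 days. April 3, 2019 + 19 days = April 22, 2019.
Next gap: 22 days. April 22, 2019 + 22 days = May 14, 2019.
Next gap: 25 days. May 14, 2019 + 25 days = June 8, 2019.
Next gap: 28 days. June 8, 2019 + 28 days = July 6, 2019.
Next gap: 31 days. July 6, 2019 + 31 days = August 6, 2019.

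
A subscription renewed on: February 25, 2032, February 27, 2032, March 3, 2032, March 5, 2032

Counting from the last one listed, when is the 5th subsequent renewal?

March 24, 2032

The gap pattern 2, 5, 2 repeats every 2 events.
These are the Wednesdays and Fridays of each week.
The following Wednesday is March 10, 2032.
The following Friday is March 12, 2032.
Next Wednesday: March 17, 2032.
The following Friday is March 19, 2032.
The following Wednesday is March 24, 2032.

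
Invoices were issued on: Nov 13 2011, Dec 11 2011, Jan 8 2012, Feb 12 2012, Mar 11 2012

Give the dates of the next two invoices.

These are Sundays at 28- or 35-day spacing (28, 28, 35, 28).
The pattern: 2nd Sunday of the month.
April 2012 — 2nd Sunday is Apr 8 2012.
2nd Sunday of May 2012: May 13 2012.

Apr 8 2012, May 13 2012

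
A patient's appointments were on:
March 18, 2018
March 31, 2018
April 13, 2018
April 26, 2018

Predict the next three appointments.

The spacing is 13, 13, 13 days — always 13 days.
April 26, 2018 + 13 days = May 9, 2018.
May 9, 2018 + 13 days = May 22, 2018.
May 22, 2018 + 13 days = June 4, 2018.

May 9, 2018; May 22, 2018; June 4, 2018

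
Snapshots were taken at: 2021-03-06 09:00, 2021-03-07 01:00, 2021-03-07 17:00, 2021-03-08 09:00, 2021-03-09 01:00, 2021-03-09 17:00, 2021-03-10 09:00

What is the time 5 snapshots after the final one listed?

2021-03-13 17:00

The interval is a steady 16 hours (16, 16, 16, 16, 16, 16).
2021-03-10 09:00 + 16 h = 2021-03-11 01:00.
2021-03-11 01:00 + 16 h = 2021-03-11 17:00.
2021-03-11 17:00 + 16 h = 2021-03-12 09:00.
2021-03-12 09:00 + 16 h = 2021-03-13 01:00.
2021-03-13 01:00 + 16 h = 2021-03-13 17:00.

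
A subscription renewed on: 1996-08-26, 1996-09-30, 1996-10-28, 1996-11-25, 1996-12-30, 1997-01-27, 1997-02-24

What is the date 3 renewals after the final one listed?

1997-05-26

All Mondays; the gaps (35, 28, 28, 35, 28, 28) vary with month length.
This is the last Monday of each month.
Last Monday of March 1997: 1997-03-31.
Last Monday of April 1997: 1997-04-28.
May 1997 ends with Monday 1997-05-26.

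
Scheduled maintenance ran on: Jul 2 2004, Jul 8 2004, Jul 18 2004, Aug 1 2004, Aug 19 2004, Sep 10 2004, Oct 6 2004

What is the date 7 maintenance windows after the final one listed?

Jul 27 2005

Intervals are 6, 10, 14, 18, 22, 26 days — an arithmetic progression with common difference 4.
Next gap: 30 days. Oct 6 2004 + 30 days = Nov 5 2004.
Next gap: 34 days. Nov 5 2004 + 34 days = Dec 9 2004.
Next gap: 38 days. Dec 9 2004 + 38 days = Jan 16 2005.
Next gap: 42 days. Jan 16 2005 + 42 days = Feb 27 2005.
Next gap: 46 days. Feb 27 2005 + 46 days = Apr 14 2005.
Next gap: 50 days. Apr 14 2005 + 50 days = Jun 3 2005.
Next gap: 54 days. Jun 3 2005 + 54 days = Jul 27 2005.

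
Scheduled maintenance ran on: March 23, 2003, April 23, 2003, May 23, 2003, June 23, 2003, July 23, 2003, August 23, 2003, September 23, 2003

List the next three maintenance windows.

Gaps: 31, 30, 31, 30, 31, 31 days — not constant. Every event is on the 23rd of the month.
Pattern: the 23rd of each month.
Next: October 2003 → October 23, 2003.
Next: November 2003 → November 23, 2003.
Next: December 2003 → December 23, 2003.

October 23, 2003; November 23, 2003; December 23, 2003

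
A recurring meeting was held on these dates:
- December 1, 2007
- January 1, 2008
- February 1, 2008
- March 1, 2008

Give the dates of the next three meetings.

The day-of-month is always 1 (31, 31, 29 days between events).
So this recurs on the 1st of each month.
Next: April 2008 → April 1, 2008.
May 2008: May 1, 2008.
June 2008: June 1, 2008.

April 1, 2008; May 1, 2008; June 1, 2008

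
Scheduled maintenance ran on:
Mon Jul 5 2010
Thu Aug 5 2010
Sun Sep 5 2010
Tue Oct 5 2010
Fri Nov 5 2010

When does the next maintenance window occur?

Gaps: 31, 31, 30, 31 days — not constant. Every event is on the 5th of the month.
Pattern: the 5th of each month.
December 2010: Sun Dec 5 2010.

Sun Dec 5 2010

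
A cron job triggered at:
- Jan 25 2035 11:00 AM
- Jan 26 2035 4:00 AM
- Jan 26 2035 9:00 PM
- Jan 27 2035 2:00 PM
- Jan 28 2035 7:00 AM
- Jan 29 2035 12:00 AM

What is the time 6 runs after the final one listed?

Feb 2 2035 6:00 AM

The interval is a steady 17 hours (17, 17, 17, 17, 17).
Jan 29 2035 12:00 AM + 17 h = Jan 29 2035 5:00 PM.
Jan 29 2035 5:00 PM + 17 h = Jan 30 2035 10:00 AM.
Jan 30 2035 10:00 AM + 17 h = Jan 31 2035 3:00 AM.
Jan 31 2035 3:00 AM + 17 h = Jan 31 2035 8:00 PM.
Jan 31 2035 8:00 PM + 17 h = Feb 1 2035 1:00 PM.
Feb 1 2035 1:00 PM + 17 h = Feb 2 2035 6:00 AM.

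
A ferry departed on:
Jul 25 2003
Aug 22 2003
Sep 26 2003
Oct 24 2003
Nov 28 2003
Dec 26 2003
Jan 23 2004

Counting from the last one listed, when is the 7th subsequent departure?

Aug 27 2004

These are Fridays at 28- or 35-day spacing (28, 35, 28, 35, 28, 28).
The pattern: 4th Friday of the month.
4th Friday of February 2004: Feb 27 2004.
March 2004 — 4th Friday is Mar 26 2004.
4th Friday of April 2004: Apr 23 2004.
May 2004 — 4th Friday is May 28 2004.
4th Friday of June 2004: Jun 25 2004.
4th Friday of July 2004: Jul 23 2004.
August 2004 — 4th Friday is Aug 27 2004.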